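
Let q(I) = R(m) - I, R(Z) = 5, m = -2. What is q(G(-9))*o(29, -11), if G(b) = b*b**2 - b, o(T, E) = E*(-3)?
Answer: 23925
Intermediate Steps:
o(T, E) = -3*E
G(b) = b**3 - b
q(I) = 5 - I
q(G(-9))*o(29, -11) = (5 - ((-9)**3 - 1*(-9)))*(-3*(-11)) = (5 - (-729 + 9))*33 = (5 - 1*(-720))*33 = (5 + 720)*33 = 725*33 = 23925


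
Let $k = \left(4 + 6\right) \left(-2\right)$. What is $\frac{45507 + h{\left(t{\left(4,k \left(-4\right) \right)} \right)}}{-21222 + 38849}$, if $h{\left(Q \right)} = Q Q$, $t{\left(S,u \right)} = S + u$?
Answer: $\frac{52563}{17627} \approx 2.982$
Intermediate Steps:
$k = -20$ ($k = 10 \left(-2\right) = -20$)
$h{\left(Q \right)} = Q^{2}$
$\frac{45507 + h{\left(t{\left(4,k \left(-4\right) \right)} \right)}}{-21222 + 38849} = \frac{45507 + \left(4 - -80\right)^{2}}{-21222 + 38849} = \frac{45507 + \left(4 + 80\right)^{2}}{17627} = \left(45507 + 84^{2}\right) \frac{1}{17627} = \left(45507 + 7056\right) \frac{1}{17627} = 52563 \cdot \frac{1}{17627} = \frac{52563}{17627}$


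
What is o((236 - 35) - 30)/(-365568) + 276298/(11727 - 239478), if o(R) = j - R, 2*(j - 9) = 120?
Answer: -990024281/816259584 ≈ -1.2129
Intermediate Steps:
j = 69 (j = 9 + (½)*120 = 9 + 60 = 69)
o(R) = 69 - R
o((236 - 35) - 30)/(-365568) + 276298/(11727 - 239478) = (69 - ((236 - 35) - 30))/(-365568) + 276298/(11727 - 239478) = (69 - (201 - 30))*(-1/365568) + 276298/(-227751) = (69 - 1*171)*(-1/365568) + 276298*(-1/227751) = (69 - 171)*(-1/365568) - 276298/227751 = -102*(-1/365568) - 276298/227751 = 1/3584 - 276298/227751 = -990024281/816259584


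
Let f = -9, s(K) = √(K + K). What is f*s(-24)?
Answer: -36*I*√3 ≈ -62.354*I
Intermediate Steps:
s(K) = √2*√K (s(K) = √(2*K) = √2*√K)
f*s(-24) = -9*√2*√(-24) = -9*√2*2*I*√6 = -36*I*√3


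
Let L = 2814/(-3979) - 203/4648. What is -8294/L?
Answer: 21913212464/1983887 ≈ 11046.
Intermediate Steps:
L = -1983887/2642056 (L = 2814*(-1/3979) - 203*1/4648 = -2814/3979 - 29/664 = -1983887/2642056 ≈ -0.75089)
-8294/L = -8294/(-1983887/2642056) = -8294*(-2642056/1983887) = 21913212464/1983887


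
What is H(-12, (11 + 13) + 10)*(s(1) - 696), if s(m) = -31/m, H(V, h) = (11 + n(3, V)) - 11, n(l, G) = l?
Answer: -2181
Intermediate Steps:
H(V, h) = 3 (H(V, h) = (11 + 3) - 11 = 14 - 11 = 3)
H(-12, (11 + 13) + 10)*(s(1) - 696) = 3*(-31/1 - 696) = 3*(-31*1 - 696) = 3*(-31 - 696) = 3*(-727) = -2181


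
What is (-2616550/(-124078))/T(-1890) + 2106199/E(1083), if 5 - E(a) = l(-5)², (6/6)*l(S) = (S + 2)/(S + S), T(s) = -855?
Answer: 2234396675440495/5208856479 ≈ 4.2896e+5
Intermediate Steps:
l(S) = (2 + S)/(2*S) (l(S) = (S + 2)/(S + S) = (2 + S)/((2*S)) = (2 + S)*(1/(2*S)) = (2 + S)/(2*S))
E(a) = 491/100 (E(a) = 5 - ((½)*(2 - 5)/(-5))² = 5 - ((½)*(-⅕)*(-3))² = 5 - (3/10)² = 5 - 1*9/100 = 5 - 9/100 = 491/100)
(-2616550/(-124078))/T(-1890) + 2106199/E(1083) = -2616550/(-124078)/(-855) + 2106199/(491/100) = -2616550*(-1/124078)*(-1/855) + 2106199*(100/491) = (1308275/62039)*(-1/855) + 210619900/491 = -261655/10608669 + 210619900/491 = 2234396675440495/5208856479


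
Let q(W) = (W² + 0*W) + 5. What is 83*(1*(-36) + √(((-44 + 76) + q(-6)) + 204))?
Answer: -2988 + 83*√277 ≈ -1606.6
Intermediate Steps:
q(W) = 5 + W² (q(W) = (W² + 0) + 5 = W² + 5 = 5 + W²)
83*(1*(-36) + √(((-44 + 76) + q(-6)) + 204)) = 83*(1*(-36) + √(((-44 + 76) + (5 + (-6)²)) + 204)) = 83*(-36 + √((32 + (5 + 36)) + 204)) = 83*(-36 + √((32 + 41) + 204)) = 83*(-36 + √(73 + 204)) = 83*(-36 + √277) = -2988 + 83*√277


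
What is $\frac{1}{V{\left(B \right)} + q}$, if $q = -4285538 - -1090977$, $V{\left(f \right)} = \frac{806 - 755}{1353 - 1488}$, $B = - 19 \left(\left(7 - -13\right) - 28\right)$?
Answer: $- \frac{45}{143755262} \approx -3.1303 \cdot 10^{-7}$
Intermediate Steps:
$B = 152$ ($B = - 19 \left(\left(7 + 13\right) - 28\right) = - 19 \left(20 - 28\right) = \left(-19\right) \left(-8\right) = 152$)
$V{\left(f \right)} = - \frac{17}{45}$ ($V{\left(f \right)} = \frac{51}{-135} = 51 \left(- \frac{1}{135}\right) = - \frac{17}{45}$)
$q = -3194561$ ($q = -4285538 + 1090977 = -3194561$)
$\frac{1}{V{\left(B \right)} + q} = \frac{1}{- \frac{17}{45} - 3194561} = \frac{1}{- \frac{143755262}{45}} = - \frac{45}{143755262}$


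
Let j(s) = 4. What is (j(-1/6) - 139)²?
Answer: 18225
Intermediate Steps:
(j(-1/6) - 139)² = (4 - 139)² = (-135)² = 18225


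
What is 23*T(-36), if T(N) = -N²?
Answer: -29808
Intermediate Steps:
23*T(-36) = 23*(-1*(-36)²) = 23*(-1*1296) = 23*(-1296) = -29808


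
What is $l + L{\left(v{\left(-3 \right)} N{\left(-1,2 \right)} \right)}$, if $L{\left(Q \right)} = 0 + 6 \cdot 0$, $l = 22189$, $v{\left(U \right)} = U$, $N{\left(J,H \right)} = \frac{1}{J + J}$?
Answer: $22189$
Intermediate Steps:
$N{\left(J,H \right)} = \frac{1}{2 J}$
$L{\left(Q \right)} = 0$ ($L{\left(Q \right)} = 0 + 0 = 0$)
$l + L{\left(v{\left(-3 \right)} N{\left(-1,2 \right)} \right)} = 22189 + 0 = 22189$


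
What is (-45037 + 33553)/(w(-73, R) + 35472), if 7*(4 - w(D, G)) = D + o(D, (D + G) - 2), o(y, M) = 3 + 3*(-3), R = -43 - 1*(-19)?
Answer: -80388/248411 ≈ -0.32361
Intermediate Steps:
R = -24 (R = -43 + 19 = -24)
o(y, M) = -6 (o(y, M) = 3 - 9 = -6)
w(D, G) = 34/7 - D/7 (w(D, G) = 4 - (D - 6)/7 = 4 - (-6 + D)/7 = 4 + (6/7 - D/7) = 34/7 - D/7)
(-45037 + 33553)/(w(-73, R) + 35472) = (-45037 + 33553)/((34/7 - 1/7*(-73)) + 35472) = -11484/((34/7 + 73/7) + 35472) = -11484/(107/7 + 35472) = -11484/248411/7 = -11484*7/248411 = -80388/248411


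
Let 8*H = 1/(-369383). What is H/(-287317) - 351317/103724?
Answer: -74570557248266643/22016459436981128 ≈ -3.3870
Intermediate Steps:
H = -1/2955064 (H = (⅛)/(-369383) = (⅛)*(-1/369383) = -1/2955064 ≈ -3.3840e-7)
H/(-287317) - 351317/103724 = -1/2955064/(-287317) - 351317/103724 = -1/2955064*(-1/287317) - 351317*1/103724 = 1/849040123288 - 351317/103724 = -74570557248266643/22016459436981128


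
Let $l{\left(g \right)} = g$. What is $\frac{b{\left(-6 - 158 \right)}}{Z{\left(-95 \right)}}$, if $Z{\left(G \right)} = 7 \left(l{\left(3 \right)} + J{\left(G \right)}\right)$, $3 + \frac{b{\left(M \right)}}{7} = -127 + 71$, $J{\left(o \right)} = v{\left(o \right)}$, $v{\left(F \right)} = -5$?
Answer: $\frac{59}{2} \approx 29.5$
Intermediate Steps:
$J{\left(o \right)} = -5$
$b{\left(M \right)} = -413$ ($b{\left(M \right)} = -21 + 7 \left(-127 + 71\right) = -21 + 7 \left(-56\right) = -21 - 392 = -413$)
$Z{\left(G \right)} = -14$ ($Z{\left(G \right)} = 7 \left(3 - 5\right) = 7 \left(-2\right) = -14$)
$\frac{b{\left(-6 - 158 \right)}}{Z{\left(-95 \right)}} = - \frac{413}{-14} = \left(-413\right) \left(- \frac{1}{14}\right) = \frac{59}{2}$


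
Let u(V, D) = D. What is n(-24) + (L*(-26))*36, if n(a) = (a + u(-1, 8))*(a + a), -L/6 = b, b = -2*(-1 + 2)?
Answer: -10464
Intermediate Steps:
b = -2 (b = -2*1 = -2)
L = 12 (L = -6*(-2) = 12)
n(a) = 2*a*(8 + a) (n(a) = (a + 8)*(a + a) = (8 + a)*(2*a) = 2*a*(8 + a))
n(-24) + (L*(-26))*36 = 2*(-24)*(8 - 24) + (12*(-26))*36 = 2*(-24)*(-16) - 312*36 = 768 - 11232 = -10464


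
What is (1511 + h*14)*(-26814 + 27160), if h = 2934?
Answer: 14735102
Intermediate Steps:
(1511 + h*14)*(-26814 + 27160) = (1511 + 2934*14)*(-26814 + 27160) = (1511 + 41076)*346 = 42587*346 = 14735102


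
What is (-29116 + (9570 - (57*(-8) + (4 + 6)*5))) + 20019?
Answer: 879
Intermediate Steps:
(-29116 + (9570 - (57*(-8) + (4 + 6)*5))) + 20019 = (-29116 + (9570 - (-456 + 10*5))) + 20019 = (-29116 + (9570 - (-456 + 50))) + 20019 = (-29116 + (9570 - 1*(-406))) + 20019 = (-29116 + (9570 + 406)) + 20019 = (-29116 + 9976) + 20019 = -19140 + 20019 = 879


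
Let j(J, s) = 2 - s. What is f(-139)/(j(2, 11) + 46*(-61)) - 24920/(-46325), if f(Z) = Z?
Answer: 3063559/5216195 ≈ 0.58732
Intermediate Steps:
f(-139)/(j(2, 11) + 46*(-61)) - 24920/(-46325) = -139/((2 - 1*11) + 46*(-61)) - 24920/(-46325) = -139/((2 - 11) - 2806) - 24920*(-1/46325) = -139/(-9 - 2806) + 4984/9265 = -139/(-2815) + 4984/9265 = -139*(-1/2815) + 4984/9265 = 139/2815 + 4984/9265 = 3063559/5216195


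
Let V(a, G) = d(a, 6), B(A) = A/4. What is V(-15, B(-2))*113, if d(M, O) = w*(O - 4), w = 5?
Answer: 1130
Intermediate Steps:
d(M, O) = -20 + 5*O (d(M, O) = 5*(O - 4) = 5*(-4 + O) = -20 + 5*O)
B(A) = A/4 (B(A) = A*(¼) = A/4)
V(a, G) = 10 (V(a, G) = -20 + 5*6 = -20 + 30 = 10)
V(-15, B(-2))*113 = 10*113 = 1130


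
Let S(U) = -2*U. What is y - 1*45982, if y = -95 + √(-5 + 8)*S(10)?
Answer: -46077 - 20*√3 ≈ -46112.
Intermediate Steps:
y = -95 - 20*√3 (y = -95 + √(-5 + 8)*(-2*10) = -95 + √3*(-20) = -95 - 20*√3 ≈ -129.64)
y - 1*45982 = (-95 - 20*√3) - 1*45982 = (-95 - 20*√3) - 45982 = -46077 - 20*√3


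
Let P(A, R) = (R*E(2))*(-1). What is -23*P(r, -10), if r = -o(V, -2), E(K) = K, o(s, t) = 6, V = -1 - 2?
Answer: -460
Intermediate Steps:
V = -3
r = -6 (r = -1*6 = -6)
P(A, R) = -2*R (P(A, R) = (R*2)*(-1) = (2*R)*(-1) = -2*R)
-23*P(r, -10) = -(-46)*(-10) = -23*20 = -460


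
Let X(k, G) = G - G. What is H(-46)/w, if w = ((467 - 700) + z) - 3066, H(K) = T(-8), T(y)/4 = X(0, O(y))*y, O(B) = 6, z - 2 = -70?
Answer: 0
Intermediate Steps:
z = -68 (z = 2 - 70 = -68)
X(k, G) = 0
T(y) = 0 (T(y) = 4*(0*y) = 4*0 = 0)
H(K) = 0
w = -3367 (w = ((467 - 700) - 68) - 3066 = (-233 - 68) - 3066 = -301 - 3066 = -3367)
H(-46)/w = 0/(-3367) = 0*(-1/3367) = 0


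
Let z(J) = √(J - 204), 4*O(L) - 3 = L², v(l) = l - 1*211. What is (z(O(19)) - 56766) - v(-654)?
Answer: -55901 + I*√113 ≈ -55901.0 + 10.63*I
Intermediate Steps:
v(l) = -211 + l (v(l) = l - 211 = -211 + l)
O(L) = ¾ + L²/4
z(J) = √(-204 + J)
(z(O(19)) - 56766) - v(-654) = (√(-204 + (¾ + (¼)*19²)) - 56766) - (-211 - 654) = (√(-204 + (¾ + (¼)*361)) - 56766) - 1*(-865) = (√(-204 + (¾ + 361/4)) - 56766) + 865 = (√(-204 + 91) - 56766) + 865 = (√(-113) - 56766) + 865 = (I*√113 - 56766) + 865 = (-56766 + I*√113) + 865 = -55901 + I*√113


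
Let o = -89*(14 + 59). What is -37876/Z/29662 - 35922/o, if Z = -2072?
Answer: 552000032645/99825859252 ≈ 5.5296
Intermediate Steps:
o = -6497 (o = -89*73 = -6497)
-37876/Z/29662 - 35922/o = -37876/(-2072)/29662 - 35922/(-6497) = -37876*(-1/2072)*(1/29662) - 35922*(-1/6497) = (9469/518)*(1/29662) + 35922/6497 = 9469/15364916 + 35922/6497 = 552000032645/99825859252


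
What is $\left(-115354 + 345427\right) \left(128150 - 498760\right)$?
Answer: $-85267354530$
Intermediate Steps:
$\left(-115354 + 345427\right) \left(128150 - 498760\right) = 230073 \left(-370610\right) = -85267354530$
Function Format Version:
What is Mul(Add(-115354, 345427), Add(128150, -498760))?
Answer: -85267354530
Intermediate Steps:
Mul(Add(-115354, 345427), Add(128150, -498760)) = Mul(230073, -370610) = -85267354530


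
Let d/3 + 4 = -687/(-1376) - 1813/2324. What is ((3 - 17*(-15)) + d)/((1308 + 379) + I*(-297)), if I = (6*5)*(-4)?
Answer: 27998943/4263042016 ≈ 0.0065678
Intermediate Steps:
I = -120 (I = 30*(-4) = -120)
d = -1466721/114208 (d = -12 + 3*(-687/(-1376) - 1813/2324) = -12 + 3*(-687*(-1/1376) - 1813*1/2324) = -12 + 3*(687/1376 - 259/332) = -12 + 3*(-32075/114208) = -12 - 96225/114208 = -1466721/114208 ≈ -12.843)
((3 - 17*(-15)) + d)/((1308 + 379) + I*(-297)) = ((3 - 17*(-15)) - 1466721/114208)/((1308 + 379) - 120*(-297)) = ((3 + 255) - 1466721/114208)/(1687 + 35640) = (258 - 1466721/114208)/37327 = (27998943/114208)*(1/37327) = 27998943/4263042016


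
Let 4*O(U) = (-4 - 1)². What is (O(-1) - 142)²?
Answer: 294849/16 ≈ 18428.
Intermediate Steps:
O(U) = 25/4 (O(U) = (-4 - 1)²/4 = (¼)*(-5)² = (¼)*25 = 25/4)
(O(-1) - 142)² = (25/4 - 142)² = (-543/4)² = 294849/16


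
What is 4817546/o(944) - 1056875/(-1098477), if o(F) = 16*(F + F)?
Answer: 2661944778721/16591396608 ≈ 160.44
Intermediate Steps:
o(F) = 32*F (o(F) = 16*(2*F) = 32*F)
4817546/o(944) - 1056875/(-1098477) = 4817546/((32*944)) - 1056875/(-1098477) = 4817546/30208 - 1056875*(-1/1098477) = 4817546*(1/30208) + 1056875/1098477 = 2408773/15104 + 1056875/1098477 = 2661944778721/16591396608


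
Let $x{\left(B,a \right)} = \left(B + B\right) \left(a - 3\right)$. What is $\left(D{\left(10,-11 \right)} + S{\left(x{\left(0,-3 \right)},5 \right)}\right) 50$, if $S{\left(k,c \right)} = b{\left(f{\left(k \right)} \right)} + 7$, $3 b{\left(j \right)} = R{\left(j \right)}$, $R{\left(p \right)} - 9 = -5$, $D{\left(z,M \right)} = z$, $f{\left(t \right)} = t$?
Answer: $\frac{2750}{3} \approx 916.67$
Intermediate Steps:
$x{\left(B,a \right)} = 2 B \left(-3 + a\right)$
$R{\left(p \right)} = 4$ ($R{\left(p \right)} = 9 - 5 = 4$)
$b{\left(j \right)} = \frac{4}{3}$ ($b{\left(j \right)} = \frac{1}{3} \cdot 4 = \frac{4}{3}$)
$S{\left(k,c \right)} = \frac{25}{3}$ ($S{\left(k,c \right)} = \frac{4}{3} + 7 = \frac{25}{3}$)
$\left(D{\left(10,-11 \right)} + S{\left(x{\left(0,-3 \right)},5 \right)}\right) 50 = \left(10 + \frac{25}{3}\right) 50 = \frac{55}{3} \cdot 50 = \frac{2750}{3}$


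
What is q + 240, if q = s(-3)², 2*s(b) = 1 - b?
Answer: 244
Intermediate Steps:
s(b) = ½ - b/2 (s(b) = (1 - b)/2 = ½ - b/2)
q = 4 (q = (½ - ½*(-3))² = (½ + 3/2)² = 2² = 4)
q + 240 = 4 + 240 = 244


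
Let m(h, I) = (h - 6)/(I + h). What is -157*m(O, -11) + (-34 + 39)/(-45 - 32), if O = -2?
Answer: -96777/1001 ≈ -96.680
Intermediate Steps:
m(h, I) = (-6 + h)/(I + h)
-157*m(O, -11) + (-34 + 39)/(-45 - 32) = -157*(-6 - 2)/(-11 - 2) + (-34 + 39)/(-45 - 32) = -157*(-8)/(-13) + 5/(-77) = -(-157)*(-8)/13 + 5*(-1/77) = -157*8/13 - 5/77 = -1256/13 - 5/77 = -96777/1001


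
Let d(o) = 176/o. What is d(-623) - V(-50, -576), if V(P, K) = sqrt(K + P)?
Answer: -176/623 - I*sqrt(626) ≈ -0.2825 - 25.02*I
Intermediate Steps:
d(-623) - V(-50, -576) = 176/(-623) - sqrt(-576 - 50) = 176*(-1/623) - sqrt(-626) = -176/623 - I*sqrt(626)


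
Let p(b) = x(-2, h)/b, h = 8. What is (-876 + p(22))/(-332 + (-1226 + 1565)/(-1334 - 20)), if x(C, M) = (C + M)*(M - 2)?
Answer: 13022772/4948537 ≈ 2.6316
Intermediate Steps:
x(C, M) = (-2 + M)*(C + M) (x(C, M) = (C + M)*(-2 + M) = (-2 + M)*(C + M))
p(b) = 36/b (p(b) = (8² - 2*(-2) - 2*8 - 2*8)/b = (64 + 4 - 16 - 16)/b = 36/b)
(-876 + p(22))/(-332 + (-1226 + 1565)/(-1334 - 20)) = (-876 + 36/22)/(-332 + (-1226 + 1565)/(-1334 - 20)) = (-876 + 36*(1/22))/(-332 + 339/(-1354)) = (-876 + 18/11)/(-332 + 339*(-1/1354)) = -9618/(11*(-332 - 339/1354)) = -9618/(11*(-449867/1354)) = -9618/11*(-1354/449867) = 13022772/4948537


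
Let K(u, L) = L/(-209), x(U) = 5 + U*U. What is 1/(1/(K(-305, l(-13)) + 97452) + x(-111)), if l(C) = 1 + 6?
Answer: 20367461/251049324495 ≈ 8.1129e-5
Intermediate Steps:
l(C) = 7
x(U) = 5 + U²
K(u, L) = -L/209 (K(u, L) = L*(-1/209) = -L/209)
1/(1/(K(-305, l(-13)) + 97452) + x(-111)) = 1/(1/(-1/209*7 + 97452) + (5 + (-111)²)) = 1/(1/(-7/209 + 97452) + (5 + 12321)) = 1/(1/(20367461/209) + 12326) = 1/(209/20367461 + 12326) = 1/(251049324495/20367461) = 20367461/251049324495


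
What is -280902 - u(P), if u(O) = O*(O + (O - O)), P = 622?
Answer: -667786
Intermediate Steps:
u(O) = O**2 (u(O) = O*(O + 0) = O*O = O**2)
-280902 - u(P) = -280902 - 1*622**2 = -280902 - 1*386884 = -280902 - 386884 = -667786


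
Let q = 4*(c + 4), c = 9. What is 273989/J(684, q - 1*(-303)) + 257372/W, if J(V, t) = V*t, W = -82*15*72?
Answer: -37393/21033 ≈ -1.7778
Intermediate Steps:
q = 52 (q = 4*(9 + 4) = 4*13 = 52)
W = -88560 (W = -1230*72 = -88560)
273989/J(684, q - 1*(-303)) + 257372/W = 273989/((684*(52 - 1*(-303)))) + 257372/(-88560) = 273989/((684*(52 + 303))) + 257372*(-1/88560) = 273989/((684*355)) - 64343/22140 = 273989/242820 - 64343/22140 = 273989*(1/242820) - 64343/22140 = 3859/3420 - 64343/22140 = -37393/21033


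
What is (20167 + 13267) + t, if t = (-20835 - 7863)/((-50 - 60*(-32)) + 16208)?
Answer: 100731859/3013 ≈ 33432.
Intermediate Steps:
t = -4783/3013 (t = -28698/((-50 + 1920) + 16208) = -28698/(1870 + 16208) = -28698/18078 = -28698*1/18078 = -4783/3013 ≈ -1.5875)
(20167 + 13267) + t = (20167 + 13267) - 4783/3013 = 33434 - 4783/3013 = 100731859/3013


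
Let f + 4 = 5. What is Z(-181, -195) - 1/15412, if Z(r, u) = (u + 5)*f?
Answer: -2928281/15412 ≈ -190.00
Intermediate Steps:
f = 1 (f = -4 + 5 = 1)
Z(r, u) = 5 + u (Z(r, u) = (u + 5)*1 = (5 + u)*1 = 5 + u)
Z(-181, -195) - 1/15412 = (5 - 195) - 1/15412 = -190 - 1*1/15412 = -190 - 1/15412 = -2928281/15412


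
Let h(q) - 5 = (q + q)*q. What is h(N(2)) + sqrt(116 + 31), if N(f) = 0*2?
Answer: 5 + 7*sqrt(3) ≈ 17.124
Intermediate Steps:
N(f) = 0
h(q) = 5 + 2*q**2 (h(q) = 5 + (q + q)*q = 5 + (2*q)*q = 5 + 2*q**2)
h(N(2)) + sqrt(116 + 31) = (5 + 2*0**2) + sqrt(116 + 31) = (5 + 2*0) + sqrt(147) = (5 + 0) + 7*sqrt(3) = 5 + 7*sqrt(3)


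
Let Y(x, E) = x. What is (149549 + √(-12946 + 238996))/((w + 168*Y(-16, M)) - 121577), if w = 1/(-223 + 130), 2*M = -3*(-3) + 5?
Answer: -13908057/11556646 - 465*√9042/11556646 ≈ -1.2073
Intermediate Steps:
M = 7 (M = (-3*(-3) + 5)/2 = (9 + 5)/2 = (½)*14 = 7)
w = -1/93 (w = 1/(-93) = -1/93 ≈ -0.010753)
(149549 + √(-12946 + 238996))/((w + 168*Y(-16, M)) - 121577) = (149549 + √(-12946 + 238996))/((-1/93 + 168*(-16)) - 121577) = (149549 + √226050)/((-1/93 - 2688) - 121577) = (149549 + 5*√9042)/(-249985/93 - 121577) = (149549 + 5*√9042)/(-11556646/93) = (149549 + 5*√9042)*(-93/11556646) = -13908057/11556646 - 465*√9042/11556646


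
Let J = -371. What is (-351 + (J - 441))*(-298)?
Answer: 346574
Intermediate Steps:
(-351 + (J - 441))*(-298) = (-351 + (-371 - 441))*(-298) = (-351 - 812)*(-298) = -1163*(-298) = 346574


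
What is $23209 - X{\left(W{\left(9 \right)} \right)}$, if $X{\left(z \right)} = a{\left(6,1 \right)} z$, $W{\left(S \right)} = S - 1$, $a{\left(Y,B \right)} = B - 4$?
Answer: $23233$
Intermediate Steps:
$a{\left(Y,B \right)} = -4 + B$ ($a{\left(Y,B \right)} = B - 4 = -4 + B$)
$W{\left(S \right)} = -1 + S$ ($W{\left(S \right)} = S - 1 = -1 + S$)
$X{\left(z \right)} = - 3 z$ ($X{\left(z \right)} = \left(-4 + 1\right) z = - 3 z$)
$23209 - X{\left(W{\left(9 \right)} \right)} = 23209 - - 3 \left(-1 + 9\right) = 23209 - \left(-3\right) 8 = 23209 - -24 = 23209 + 24 = 23233$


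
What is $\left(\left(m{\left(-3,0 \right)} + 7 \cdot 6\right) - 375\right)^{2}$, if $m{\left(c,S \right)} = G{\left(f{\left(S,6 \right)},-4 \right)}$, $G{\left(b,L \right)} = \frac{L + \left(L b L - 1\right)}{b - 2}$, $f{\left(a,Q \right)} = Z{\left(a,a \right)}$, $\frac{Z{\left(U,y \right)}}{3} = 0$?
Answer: $\frac{436921}{4} \approx 1.0923 \cdot 10^{5}$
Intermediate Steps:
$Z{\left(U,y \right)} = 0$ ($Z{\left(U,y \right)} = 3 \cdot 0 = 0$)
$f{\left(a,Q \right)} = 0$
$G{\left(b,L \right)} = \frac{-1 + L + b L^{2}}{-2 + b}$ ($G{\left(b,L \right)} = \frac{L + \left(b L^{2} - 1\right)}{-2 + b} = \frac{L + \left(-1 + b L^{2}\right)}{-2 + b} = \frac{-1 + L + b L^{2}}{-2 + b}$)
$m{\left(c,S \right)} = \frac{5}{2}$ ($m{\left(c,S \right)} = \frac{-1 - 4 + 0 \left(-4\right)^{2}}{-2 + 0} = \frac{-1 - 4 + 0 \cdot 16}{-2} = - \frac{-1 - 4 + 0}{2} = \left(- \frac{1}{2}\right) \left(-5\right) = \frac{5}{2}$)
$\left(\left(m{\left(-3,0 \right)} + 7 \cdot 6\right) - 375\right)^{2} = \left(\left(\frac{5}{2} + 7 \cdot 6\right) - 375\right)^{2} = \left(\left(\frac{5}{2} + 42\right) - 375\right)^{2} = \left(\frac{89}{2} - 375\right)^{2} = \left(- \frac{661}{2}\right)^{2} = \frac{436921}{4}$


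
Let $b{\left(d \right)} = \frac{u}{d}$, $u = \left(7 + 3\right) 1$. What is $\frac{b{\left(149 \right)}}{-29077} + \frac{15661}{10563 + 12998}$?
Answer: $\frac{67850624043}{102077396353} \approx 0.6647$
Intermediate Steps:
$u = 10$ ($u = 10 \cdot 1 = 10$)
$b{\left(d \right)} = \frac{10}{d}$
$\frac{b{\left(149 \right)}}{-29077} + \frac{15661}{10563 + 12998} = \frac{10 \cdot \frac{1}{149}}{-29077} + \frac{15661}{10563 + 12998} = 10 \cdot \frac{1}{149} \left(- \frac{1}{29077}\right) + \frac{15661}{23561} = \frac{10}{149} \left(- \frac{1}{29077}\right) + 15661 \cdot \frac{1}{23561} = - \frac{10}{4332473} + \frac{15661}{23561} = \frac{67850624043}{102077396353}$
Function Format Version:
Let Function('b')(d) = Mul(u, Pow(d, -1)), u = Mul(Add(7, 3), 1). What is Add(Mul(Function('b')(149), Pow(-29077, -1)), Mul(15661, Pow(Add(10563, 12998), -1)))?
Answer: Rational(67850624043, 102077396353) ≈ 0.66470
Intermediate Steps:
u = 10 (u = Mul(10, 1) = 10)
Function('b')(d) = Mul(10, Pow(d, -1))
Add(Mul(Function('b')(149), Pow(-29077, -1)), Mul(15661, Pow(Add(10563, 12998), -1))) = Add(Mul(Mul(10, Pow(149, -1)), Pow(-29077, -1)), Mul(15661, Pow(Add(10563, 12998), -1))) = Add(Mul(Mul(10, Rational(1, 149)), Rational(-1, 29077)), Mul(15661, Pow(23561, -1))) = Add(Mul(Rational(10, 149), Rational(-1, 29077)), Mul(15661, Rational(1, 23561))) = Add(Rational(-10, 4332473), Rational(15661, 23561)) = Rational(67850624043, 102077396353)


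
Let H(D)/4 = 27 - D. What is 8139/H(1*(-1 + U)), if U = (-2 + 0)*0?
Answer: 8139/112 ≈ 72.670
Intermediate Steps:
U = 0 (U = -2*0 = 0)
H(D) = 108 - 4*D (H(D) = 4*(27 - D) = 108 - 4*D)
8139/H(1*(-1 + U)) = 8139/(108 - 4*(-1 + 0)) = 8139/(108 - 4*(-1)) = 8139/(108 + 4) = 8139/112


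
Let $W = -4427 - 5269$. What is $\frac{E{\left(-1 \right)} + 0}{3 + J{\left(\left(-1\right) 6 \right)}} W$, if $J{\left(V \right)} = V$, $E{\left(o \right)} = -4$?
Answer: $-12928$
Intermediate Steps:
$W = -9696$ ($W = -4427 - 5269 = -9696$)
$\frac{E{\left(-1 \right)} + 0}{3 + J{\left(\left(-1\right) 6 \right)}} W = \frac{-4 + 0}{3 - 6} \left(-9696\right) = - \frac{4}{3 - 6} \left(-9696\right) = - \frac{4}{-3} \left(-9696\right) = \left(-4\right) \left(- \frac{1}{3}\right) \left(-9696\right) = \frac{4}{3} \left(-9696\right) = -12928$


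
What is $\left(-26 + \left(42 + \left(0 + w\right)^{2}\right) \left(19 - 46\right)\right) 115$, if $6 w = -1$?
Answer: $- \frac{533945}{4} \approx -1.3349 \cdot 10^{5}$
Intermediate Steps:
$w = - \frac{1}{6}$ ($w = \frac{1}{6} \left(-1\right) = - \frac{1}{6} \approx -0.16667$)
$\left(-26 + \left(42 + \left(0 + w\right)^{2}\right) \left(19 - 46\right)\right) 115 = \left(-26 + \left(42 + \left(0 - \frac{1}{6}\right)^{2}\right) \left(19 - 46\right)\right) 115 = \left(-26 + \left(42 + \left(- \frac{1}{6}\right)^{2}\right) \left(-27\right)\right) 115 = \left(-26 + \left(42 + \frac{1}{36}\right) \left(-27\right)\right) 115 = \left(-26 + \frac{1513}{36} \left(-27\right)\right) 115 = \left(-26 - \frac{4539}{4}\right) 115 = \left(- \frac{4643}{4}\right) 115 = - \frac{533945}{4}$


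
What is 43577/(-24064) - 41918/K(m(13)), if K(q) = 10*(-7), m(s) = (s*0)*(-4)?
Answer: 502832181/842240 ≈ 597.02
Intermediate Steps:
m(s) = 0 (m(s) = 0*(-4) = 0)
K(q) = -70
43577/(-24064) - 41918/K(m(13)) = 43577/(-24064) - 41918/(-70) = 43577*(-1/24064) - 41918*(-1/70) = -43577/24064 + 20959/35 = 502832181/842240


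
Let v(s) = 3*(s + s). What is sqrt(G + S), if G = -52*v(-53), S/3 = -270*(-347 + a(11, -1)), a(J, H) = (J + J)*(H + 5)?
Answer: sqrt(226326) ≈ 475.74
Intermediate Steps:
v(s) = 6*s (v(s) = 3*(2*s) = 6*s)
a(J, H) = 2*J*(5 + H) (a(J, H) = (2*J)*(5 + H) = 2*J*(5 + H))
S = 209790 (S = 3*(-270*(-347 + 2*11*(5 - 1))) = 3*(-270*(-347 + 2*11*4)) = 3*(-270*(-347 + 88)) = 3*(-270*(-259)) = 3*69930 = 209790)
G = 16536 (G = -312*(-53) = -52*(-318) = 16536)
sqrt(G + S) = sqrt(16536 + 209790) = sqrt(226326)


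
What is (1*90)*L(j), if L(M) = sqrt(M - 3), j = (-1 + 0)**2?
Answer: 90*I*sqrt(2) ≈ 127.28*I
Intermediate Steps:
j = 1 (j = (-1)**2 = 1)
L(M) = sqrt(-3 + M)
(1*90)*L(j) = (1*90)*sqrt(-3 + 1) = 90*sqrt(-2) = 90*(I*sqrt(2)) = 90*I*sqrt(2)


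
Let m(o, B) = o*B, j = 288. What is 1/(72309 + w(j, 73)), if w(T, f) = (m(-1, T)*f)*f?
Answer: -1/1462443 ≈ -6.8379e-7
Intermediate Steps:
m(o, B) = B*o
w(T, f) = -T*f**2 (w(T, f) = ((T*(-1))*f)*f = ((-T)*f)*f = (-T*f)*f = -T*f**2)
1/(72309 + w(j, 73)) = 1/(72309 - 1*288*73**2) = 1/(72309 - 1*288*5329) = 1/(72309 - 1534752) = 1/(-1462443) = -1/1462443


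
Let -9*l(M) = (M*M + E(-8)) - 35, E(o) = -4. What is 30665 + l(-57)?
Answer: 90925/3 ≈ 30308.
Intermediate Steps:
l(M) = 13/3 - M²/9 (l(M) = -((M*M - 4) - 35)/9 = -((M² - 4) - 35)/9 = -((-4 + M²) - 35)/9 = -(-39 + M²)/9 = 13/3 - M²/9)
30665 + l(-57) = 30665 + (13/3 - ⅑*(-57)²) = 30665 + (13/3 - ⅑*3249) = 30665 + (13/3 - 361) = 30665 - 1070/3 = 90925/3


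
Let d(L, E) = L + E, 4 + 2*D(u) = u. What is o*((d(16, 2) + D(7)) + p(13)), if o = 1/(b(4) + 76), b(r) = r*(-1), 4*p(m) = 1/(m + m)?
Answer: 2029/7488 ≈ 0.27097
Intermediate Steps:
p(m) = 1/(8*m) (p(m) = 1/(4*(m + m)) = 1/(4*((2*m))) = (1/(2*m))/4 = 1/(8*m))
b(r) = -r
D(u) = -2 + u/2
d(L, E) = E + L
o = 1/72 (o = 1/(-1*4 + 76) = 1/(-4 + 76) = 1/72 ≈ 0.013889)
o*((d(16, 2) + D(7)) + p(13)) = (((2 + 16) + (-2 + (½)*7)) + (⅛)/13)/72 = ((18 + (-2 + 7/2)) + (⅛)*(1/13))/72 = ((18 + 3/2) + 1/104)/72 = (39/2 + 1/104)/72 = (1/72)*(2029/104) = 2029/7488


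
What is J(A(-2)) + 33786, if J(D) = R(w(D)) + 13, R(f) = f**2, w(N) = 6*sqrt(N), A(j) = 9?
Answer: 34123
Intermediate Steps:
J(D) = 13 + 36*D (J(D) = (6*sqrt(D))**2 + 13 = 36*D + 13 = 13 + 36*D)
J(A(-2)) + 33786 = (13 + 36*9) + 33786 = (13 + 324) + 33786 = 337 + 33786 = 34123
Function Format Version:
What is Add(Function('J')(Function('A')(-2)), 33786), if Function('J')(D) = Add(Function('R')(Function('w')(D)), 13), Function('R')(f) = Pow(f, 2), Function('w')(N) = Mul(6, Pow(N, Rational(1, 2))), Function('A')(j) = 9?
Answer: 34123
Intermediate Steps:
Function('J')(D) = Add(13, Mul(36, D)) (Function('J')(D) = Add(Pow(Mul(6, Pow(D, Rational(1, 2))), 2), 13) = Add(Mul(36, D), 13) = Add(13, Mul(36, D)))
Add(Function('J')(Function('A')(-2)), 33786) = Add(Add(13, Mul(36, 9)), 33786) = Add(Add(13, 324), 33786) = Add(337, 33786) = 34123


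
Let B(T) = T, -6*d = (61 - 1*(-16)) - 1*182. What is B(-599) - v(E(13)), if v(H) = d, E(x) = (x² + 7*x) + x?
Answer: -1233/2 ≈ -616.50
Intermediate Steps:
d = 35/2 (d = -((61 - 1*(-16)) - 1*182)/6 = -((61 + 16) - 182)/6 = -(77 - 182)/6 = -⅙*(-105) = 35/2 ≈ 17.500)
E(x) = x² + 8*x
v(H) = 35/2
B(-599) - v(E(13)) = -599 - 1*35/2 = -599 - 35/2 = -1233/2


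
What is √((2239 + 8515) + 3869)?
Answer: √14623 ≈ 120.93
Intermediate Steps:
√((2239 + 8515) + 3869) = √(10754 + 3869) = √14623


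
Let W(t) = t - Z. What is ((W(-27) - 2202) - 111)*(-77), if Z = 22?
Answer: 181874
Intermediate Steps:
W(t) = -22 + t (W(t) = t - 1*22 = t - 22 = -22 + t)
((W(-27) - 2202) - 111)*(-77) = (((-22 - 27) - 2202) - 111)*(-77) = ((-49 - 2202) - 111)*(-77) = (-2251 - 111)*(-77) = -2362*(-77) = 181874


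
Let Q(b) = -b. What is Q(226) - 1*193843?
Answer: -194069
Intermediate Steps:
Q(226) - 1*193843 = -1*226 - 1*193843 = -226 - 193843 = -194069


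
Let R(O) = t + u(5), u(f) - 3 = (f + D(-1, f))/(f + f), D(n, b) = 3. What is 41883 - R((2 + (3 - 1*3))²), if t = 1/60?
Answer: 2512751/60 ≈ 41879.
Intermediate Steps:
t = 1/60 ≈ 0.016667
u(f) = 3 + (3 + f)/(2*f) (u(f) = 3 + (f + 3)/(f + f) = 3 + (3 + f)/((2*f)) = 3 + (3 + f)*(1/(2*f)) = 3 + (3 + f)/(2*f))
R(O) = 229/60 (R(O) = 1/60 + (½)*(3 + 7*5)/5 = 1/60 + (½)*(⅕)*(3 + 35) = 1/60 + (½)*(⅕)*38 = 1/60 + 19/5 = 229/60)
41883 - R((2 + (3 - 1*3))²) = 41883 - 1*229/60 = 41883 - 229/60 = 2512751/60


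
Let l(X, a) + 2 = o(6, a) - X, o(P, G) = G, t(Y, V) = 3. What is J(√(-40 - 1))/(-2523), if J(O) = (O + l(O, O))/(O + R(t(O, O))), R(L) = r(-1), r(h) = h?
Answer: -43/105966 - I*√41/105966 ≈ -0.00040579 - 6.0426e-5*I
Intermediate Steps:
R(L) = -1
l(X, a) = -2 + a - X (l(X, a) = -2 + (a - X) = -2 + a - X)
J(O) = (-2 + O)/(-1 + O) (J(O) = (O + (-2 + O - O))/(O - 1) = (O - 2)/(-1 + O) = (-2 + O)/(-1 + O))
J(√(-40 - 1))/(-2523) = ((-2 + √(-40 - 1))/(-1 + √(-40 - 1)))/(-2523) = ((-2 + √(-41))/(-1 + √(-41)))*(-1/2523) = ((-2 + I*√41)/(-1 + I*√41))*(-1/2523) = -(-2 + I*√41)/(2523*(-1 + I*√41))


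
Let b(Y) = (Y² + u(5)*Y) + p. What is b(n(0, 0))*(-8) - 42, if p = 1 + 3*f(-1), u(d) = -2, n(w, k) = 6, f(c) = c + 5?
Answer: -338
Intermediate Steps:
f(c) = 5 + c
p = 13 (p = 1 + 3*(5 - 1) = 1 + 3*4 = 1 + 12 = 13)
b(Y) = 13 + Y² - 2*Y (b(Y) = (Y² - 2*Y) + 13 = 13 + Y² - 2*Y)
b(n(0, 0))*(-8) - 42 = (13 + 6² - 2*6)*(-8) - 42 = (13 + 36 - 12)*(-8) - 42 = 37*(-8) - 42 = -296 - 42 = -338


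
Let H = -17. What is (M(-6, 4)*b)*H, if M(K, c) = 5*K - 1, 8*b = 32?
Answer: 2108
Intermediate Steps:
b = 4 (b = (⅛)*32 = 4)
M(K, c) = -1 + 5*K
(M(-6, 4)*b)*H = ((-1 + 5*(-6))*4)*(-17) = ((-1 - 30)*4)*(-17) = -31*4*(-17) = -124*(-17) = 2108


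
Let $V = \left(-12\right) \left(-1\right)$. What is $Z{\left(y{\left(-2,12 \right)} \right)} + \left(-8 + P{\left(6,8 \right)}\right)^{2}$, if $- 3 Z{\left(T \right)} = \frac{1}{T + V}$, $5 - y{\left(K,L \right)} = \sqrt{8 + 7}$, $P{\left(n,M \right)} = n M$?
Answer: $\frac{1315183}{822} - \frac{\sqrt{15}}{822} \approx 1600.0$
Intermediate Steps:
$P{\left(n,M \right)} = M n$
$y{\left(K,L \right)} = 5 - \sqrt{15}$ ($y{\left(K,L \right)} = 5 - \sqrt{8 + 7} = 5 - \sqrt{15}$)
$V = 12$
$Z{\left(T \right)} = - \frac{1}{3 \left(12 + T\right)}$ ($Z{\left(T \right)} = - \frac{1}{3 \left(T + 12\right)} = - \frac{1}{3 \left(12 + T\right)}$)
$Z{\left(y{\left(-2,12 \right)} \right)} + \left(-8 + P{\left(6,8 \right)}\right)^{2} = - \frac{1}{36 + 3 \left(5 - \sqrt{15}\right)} + \left(-8 + 8 \cdot 6\right)^{2} = - \frac{1}{36 + \left(15 - 3 \sqrt{15}\right)} + \left(-8 + 48\right)^{2} = - \frac{1}{51 - 3 \sqrt{15}} + 40^{2} = - \frac{1}{51 - 3 \sqrt{15}} + 1600 = 1600 - \frac{1}{51 - 3 \sqrt{15}}$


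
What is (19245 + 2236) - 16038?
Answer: 5443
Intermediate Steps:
(19245 + 2236) - 16038 = 21481 - 16038 = 5443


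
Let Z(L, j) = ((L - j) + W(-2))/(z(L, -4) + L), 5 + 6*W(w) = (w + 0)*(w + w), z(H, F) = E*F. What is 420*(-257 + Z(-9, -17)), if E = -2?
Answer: -111510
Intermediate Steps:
z(H, F) = -2*F
W(w) = -⅚ + w²/3 (W(w) = -⅚ + ((w + 0)*(w + w))/6 = -⅚ + (w*(2*w))/6 = -⅚ + (2*w²)/6 = -⅚ + w²/3)
Z(L, j) = (½ + L - j)/(8 + L) (Z(L, j) = ((L - j) + (-⅚ + (⅓)*(-2)²))/(-2*(-4) + L) = ((L - j) + (-⅚ + (⅓)*4))/(8 + L) = ((L - j) + (-⅚ + 4/3))/(8 + L) = ((L - j) + ½)/(8 + L) = (½ + L - j)/(8 + L))
420*(-257 + Z(-9, -17)) = 420*(-257 + (½ - 9 - 1*(-17))/(8 - 9)) = 420*(-257 + (½ - 9 + 17)/(-1)) = 420*(-257 - 1*17/2) = 420*(-257 - 17/2) = 420*(-531/2) = -111510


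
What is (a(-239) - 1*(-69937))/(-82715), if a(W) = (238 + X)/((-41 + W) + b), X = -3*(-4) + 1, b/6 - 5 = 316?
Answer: -115116553/136148890 ≈ -0.84552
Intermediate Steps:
b = 1926 (b = 30 + 6*316 = 30 + 1896 = 1926)
X = 13 (X = 12 + 1 = 13)
a(W) = 251/(1885 + W) (a(W) = (238 + 13)/((-41 + W) + 1926) = 251/(1885 + W))
(a(-239) - 1*(-69937))/(-82715) = (251/(1885 - 239) - 1*(-69937))/(-82715) = (251/1646 + 69937)*(-1/82715) = (115116553/1646)*(-1/82715) = -115116553/136148890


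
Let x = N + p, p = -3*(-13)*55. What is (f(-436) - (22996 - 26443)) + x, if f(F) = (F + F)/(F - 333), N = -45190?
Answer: -30449990/769 ≈ -39597.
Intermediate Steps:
p = 2145 (p = 39*55 = 2145)
f(F) = 2*F/(-333 + F) (f(F) = (2*F)/(-333 + F) = 2*F/(-333 + F))
x = -43045 (x = -45190 + 2145 = -43045)
(f(-436) - (22996 - 26443)) + x = (2*(-436)/(-333 - 436) - (22996 - 26443)) - 43045 = (2*(-436)/(-769) - 1*(-3447)) - 43045 = (2*(-436)*(-1/769) + 3447) - 43045 = (872/769 + 3447) - 43045 = 2651615/769 - 43045 = -30449990/769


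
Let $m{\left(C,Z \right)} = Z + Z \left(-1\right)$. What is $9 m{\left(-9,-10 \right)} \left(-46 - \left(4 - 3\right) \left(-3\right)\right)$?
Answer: $0$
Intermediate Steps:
$m{\left(C,Z \right)} = 0$ ($m{\left(C,Z \right)} = Z - Z = 0$)
$9 m{\left(-9,-10 \right)} \left(-46 - \left(4 - 3\right) \left(-3\right)\right) = 9 \cdot 0 \left(-46 - \left(4 - 3\right) \left(-3\right)\right) = 0 \left(-46 - 1 \left(-3\right)\right) = 0 \left(-46 - -3\right) = 0 \left(-46 + 3\right) = 0 \left(-43\right) = 0$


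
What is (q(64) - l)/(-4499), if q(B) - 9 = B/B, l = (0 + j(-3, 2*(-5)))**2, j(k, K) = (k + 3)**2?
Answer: -10/4499 ≈ -0.0022227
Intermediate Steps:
j(k, K) = (3 + k)**2
l = 0 (l = (0 + (3 - 3)**2)**2 = (0 + 0**2)**2 = (0 + 0)**2 = 0**2 = 0)
q(B) = 10 (q(B) = 9 + B/B = 9 + 1 = 10)
(q(64) - l)/(-4499) = (10 - 1*0)/(-4499) = (10 + 0)*(-1/4499) = 10*(-1/4499) = -10/4499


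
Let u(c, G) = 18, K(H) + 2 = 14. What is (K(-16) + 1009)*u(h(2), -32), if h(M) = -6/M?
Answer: 18378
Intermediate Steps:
K(H) = 12 (K(H) = -2 + 14 = 12)
(K(-16) + 1009)*u(h(2), -32) = (12 + 1009)*18 = 1021*18 = 18378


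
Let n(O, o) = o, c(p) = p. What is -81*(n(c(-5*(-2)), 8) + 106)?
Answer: -9234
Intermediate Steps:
-81*(n(c(-5*(-2)), 8) + 106) = -81*(8 + 106) = -81*114 = -9234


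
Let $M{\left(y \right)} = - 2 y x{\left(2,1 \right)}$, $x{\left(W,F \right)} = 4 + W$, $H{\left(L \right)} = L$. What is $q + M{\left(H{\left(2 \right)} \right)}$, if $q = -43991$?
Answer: $-44015$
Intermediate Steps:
$M{\left(y \right)} = - 12 y$ ($M{\left(y \right)} = - 2 y \left(4 + 2\right) = - 2 y 6 = - 12 y$)
$q + M{\left(H{\left(2 \right)} \right)} = -43991 - 24 = -44015$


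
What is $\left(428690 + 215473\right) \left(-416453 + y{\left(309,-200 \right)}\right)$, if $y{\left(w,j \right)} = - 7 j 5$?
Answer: $-263754472839$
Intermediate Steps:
$y{\left(w,j \right)} = - 35 j$
$\left(428690 + 215473\right) \left(-416453 + y{\left(309,-200 \right)}\right) = \left(428690 + 215473\right) \left(-416453 - -7000\right) = 644163 \left(-416453 + 7000\right) = 644163 \left(-409453\right) = -263754472839$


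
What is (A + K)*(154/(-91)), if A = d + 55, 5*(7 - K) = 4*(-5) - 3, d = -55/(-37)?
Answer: -277112/2405 ≈ -115.22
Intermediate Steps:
d = 55/37 (d = -55*(-1/37) = 55/37 ≈ 1.4865)
K = 58/5 (K = 7 - (4*(-5) - 3)/5 = 7 - (-20 - 3)/5 = 7 - ⅕*(-23) = 7 + 23/5 = 58/5 ≈ 11.600)
A = 2090/37 (A = 55/37 + 55 = 2090/37 ≈ 56.487)
(A + K)*(154/(-91)) = (2090/37 + 58/5)*(154/(-91)) = 12596*(154*(-1/91))/185 = (12596/185)*(-22/13) = -277112/2405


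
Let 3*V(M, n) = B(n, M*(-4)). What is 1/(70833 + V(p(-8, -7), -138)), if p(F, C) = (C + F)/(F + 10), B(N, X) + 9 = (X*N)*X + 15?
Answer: 1/29435 ≈ 3.3973e-5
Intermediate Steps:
B(N, X) = 6 + N*X**2 (B(N, X) = -9 + ((X*N)*X + 15) = -9 + ((N*X)*X + 15) = -9 + (N*X**2 + 15) = -9 + (15 + N*X**2) = 6 + N*X**2)
p(F, C) = (C + F)/(10 + F)
V(M, n) = 2 + 16*n*M**2/3 (V(M, n) = (6 + n*(M*(-4))**2)/3 = (6 + n*(-4*M)**2)/3 = (6 + n*(16*M**2))/3 = (6 + 16*n*M**2)/3 = 2 + 16*n*M**2/3)
1/(70833 + V(p(-8, -7), -138)) = 1/(70833 + (2 + (16/3)*(-138)*((-7 - 8)/(10 - 8))**2)) = 1/(70833 + (2 + (16/3)*(-138)*(-15/2)**2)) = 1/(70833 + (2 + (16/3)*(-138)*(225/4))) = 1/(70833 + (2 - 41400)) = 1/(70833 - 41398) = 1/29435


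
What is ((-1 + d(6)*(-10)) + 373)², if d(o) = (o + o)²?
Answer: 1140624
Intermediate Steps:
d(o) = 4*o² (d(o) = (2*o)² = 4*o²)
((-1 + d(6)*(-10)) + 373)² = ((-1 + (4*6²)*(-10)) + 373)² = ((-1 + (4*36)*(-10)) + 373)² = ((-1 + 144*(-10)) + 373)² = ((-1 - 1440) + 373)² = (-1441 + 373)² = (-1068)² = 1140624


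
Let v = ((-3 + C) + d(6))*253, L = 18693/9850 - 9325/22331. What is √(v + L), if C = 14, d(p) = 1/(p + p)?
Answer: √48866519830964733633/131976210 ≈ 52.968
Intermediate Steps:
d(p) = 1/(2*p)
L = 325582133/219960350 (L = 18693*(1/9850) - 9325*1/22331 = 18693/9850 - 9325/22331 = 325582133/219960350 ≈ 1.4802)
v = 33649/12 (v = ((-3 + 14) + (½)/6)*253 = (11 + (½)*(⅙))*253 = (11 + 1/12)*253 = (133/12)*253 = 33649/12 ≈ 2804.1)
√(v + L) = √(33649/12 + 325582133/219960350) = √(3702676401373/1319762100) = √48866519830964733633/131976210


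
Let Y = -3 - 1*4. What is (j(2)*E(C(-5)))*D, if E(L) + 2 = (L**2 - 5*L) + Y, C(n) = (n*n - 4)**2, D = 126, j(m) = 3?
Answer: 72676926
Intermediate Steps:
Y = -7 (Y = -3 - 4 = -7)
C(n) = (-4 + n**2)**2 (C(n) = (n**2 - 4)**2 = (-4 + n**2)**2)
E(L) = -9 + L**2 - 5*L (E(L) = -2 + ((L**2 - 5*L) - 7) = -2 + (-7 + L**2 - 5*L) = -9 + L**2 - 5*L)
(j(2)*E(C(-5)))*D = (3*(-9 + ((-4 + (-5)**2)**2)**2 - 5*(-4 + (-5)**2)**2))*126 = (3*(-9 + ((-4 + 25)**2)**2 - 5*(-4 + 25)**2))*126 = (3*(-9 + (21**2)**2 - 5*21**2))*126 = (3*(-9 + 441**2 - 5*441))*126 = (3*(-9 + 194481 - 2205))*126 = (3*192267)*126 = 576801*126 = 72676926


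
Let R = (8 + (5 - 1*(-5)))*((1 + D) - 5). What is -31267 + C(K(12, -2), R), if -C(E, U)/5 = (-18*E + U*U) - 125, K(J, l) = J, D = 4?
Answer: -29562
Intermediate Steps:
R = 0 (R = (8 + (5 - 1*(-5)))*((1 + 4) - 5) = (8 + (5 + 5))*(5 - 5) = (8 + 10)*0 = 18*0 = 0)
C(E, U) = 625 - 5*U² + 90*E (C(E, U) = -5*((-18*E + U*U) - 125) = -5*((-18*E + U²) - 125) = -5*((U² - 18*E) - 125) = -5*(-125 + U² - 18*E) = 625 - 5*U² + 90*E)
-31267 + C(K(12, -2), R) = -31267 + (625 - 5*0² + 90*12) = -31267 + (625 - 5*0 + 1080) = -31267 + (625 + 0 + 1080) = -31267 + 1705 = -29562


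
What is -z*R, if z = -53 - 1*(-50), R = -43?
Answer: -129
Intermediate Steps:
z = -3 (z = -53 + 50 = -3)
-z*R = -(-3)*(-43) = -1*129 = -129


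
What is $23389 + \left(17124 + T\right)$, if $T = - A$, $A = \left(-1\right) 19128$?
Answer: $59641$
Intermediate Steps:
$A = -19128$
$T = 19128$ ($T = \left(-1\right) \left(-19128\right) = 19128$)
$23389 + \left(17124 + T\right) = 23389 + \left(17124 + 19128\right) = 23389 + 36252 = 59641$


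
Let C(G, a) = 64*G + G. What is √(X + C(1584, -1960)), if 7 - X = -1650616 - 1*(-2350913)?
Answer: 3*I*√66370 ≈ 772.87*I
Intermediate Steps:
C(G, a) = 65*G
X = -700290 (X = 7 - (-1650616 - 1*(-2350913)) = 7 - (-1650616 + 2350913) = 7 - 1*700297 = 7 - 700297 = -700290)
√(X + C(1584, -1960)) = √(-700290 + 65*1584) = √(-700290 + 102960) = √(-597330) = 3*I*√66370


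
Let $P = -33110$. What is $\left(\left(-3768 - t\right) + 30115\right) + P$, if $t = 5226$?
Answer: $-11989$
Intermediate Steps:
$\left(\left(-3768 - t\right) + 30115\right) + P = \left(\left(-3768 - 5226\right) + 30115\right) - 33110 = \left(-8994 + 30115\right) - 33110 = 21121 - 33110 = -11989$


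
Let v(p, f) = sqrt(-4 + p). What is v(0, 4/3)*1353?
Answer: 2706*I ≈ 2706.0*I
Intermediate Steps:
v(0, 4/3)*1353 = sqrt(-4 + 0)*1353 = sqrt(-4)*1353 = (2*I)*1353 = 2706*I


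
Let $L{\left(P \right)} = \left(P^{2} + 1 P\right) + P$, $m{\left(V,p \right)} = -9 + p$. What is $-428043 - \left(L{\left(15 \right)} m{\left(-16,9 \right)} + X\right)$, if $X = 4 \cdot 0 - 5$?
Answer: $-428038$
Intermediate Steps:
$L{\left(P \right)} = P^{2} + 2 P$ ($L{\left(P \right)} = \left(P^{2} + P\right) + P = \left(P + P^{2}\right) + P = P^{2} + 2 P$)
$X = -5$ ($X = 0 - 5 = -5$)
$-428043 - \left(L{\left(15 \right)} m{\left(-16,9 \right)} + X\right) = -428043 - \left(15 \left(2 + 15\right) \left(-9 + 9\right) - 5\right) = -428043 - \left(15 \cdot 17 \cdot 0 - 5\right) = -428043 - \left(255 \cdot 0 - 5\right) = -428043 - \left(0 - 5\right) = -428043 - -5 = -428043 + 5 = -428038$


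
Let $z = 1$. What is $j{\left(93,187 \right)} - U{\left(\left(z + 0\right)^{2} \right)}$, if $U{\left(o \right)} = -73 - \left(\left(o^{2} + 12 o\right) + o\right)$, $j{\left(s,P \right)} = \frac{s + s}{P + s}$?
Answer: $\frac{12273}{140} \approx 87.664$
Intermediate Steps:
$j{\left(s,P \right)} = \frac{2 s}{P + s}$
$U{\left(o \right)} = -73 - o^{2} - 13 o$ ($U{\left(o \right)} = -73 - \left(o^{2} + 13 o\right) = -73 - o^{2} - 13 o$)
$j{\left(93,187 \right)} - U{\left(\left(z + 0\right)^{2} \right)} = 2 \cdot 93 \frac{1}{187 + 93} - \left(-73 - \left(\left(1 + 0\right)^{2}\right)^{2} - 13 \left(1 + 0\right)^{2}\right) = 2 \cdot 93 \cdot \frac{1}{280} - \left(-73 - \left(1^{2}\right)^{2} - 13 \cdot 1^{2}\right) = 2 \cdot 93 \cdot \frac{1}{280} - \left(-73 - 1^{2} - 13\right) = \frac{93}{140} - \left(-73 - 1 - 13\right) = \frac{93}{140} - -87 = \frac{93}{140} + 87 = \frac{12273}{140}$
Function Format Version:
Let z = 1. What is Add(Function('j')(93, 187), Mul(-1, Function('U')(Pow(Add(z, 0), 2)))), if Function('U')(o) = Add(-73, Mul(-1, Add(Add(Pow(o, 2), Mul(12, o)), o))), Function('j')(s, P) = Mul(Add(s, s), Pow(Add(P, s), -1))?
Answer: Rational(12273, 140) ≈ 87.664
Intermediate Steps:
Function('j')(s, P) = Mul(2, s, Pow(Add(P, s), -1)) (Function('j')(s, P) = Mul(Mul(2, s), Pow(Add(P, s), -1)) = Mul(2, s, Pow(Add(P, s), -1)))
Function('U')(o) = Add(-73, Mul(-1, Pow(o, 2)), Mul(-13, o)) (Function('U')(o) = Add(-73, Mul(-1, Add(Pow(o, 2), Mul(13, o)))) = Add(-73, Add(Mul(-1, Pow(o, 2)), Mul(-13, o))) = Add(-73, Mul(-1, Pow(o, 2)), Mul(-13, o)))
Add(Function('j')(93, 187), Mul(-1, Function('U')(Pow(Add(z, 0), 2)))) = Add(Mul(2, 93, Pow(Add(187, 93), -1)), Mul(-1, Add(-73, Mul(-1, Pow(Pow(Add(1, 0), 2), 2)), Mul(-13, Pow(Add(1, 0), 2))))) = Add(Mul(2, 93, Pow(280, -1)), Mul(-1, Add(-73, Mul(-1, Pow(Pow(1, 2), 2)), Mul(-13, Pow(1, 2))))) = Add(Mul(2, 93, Rational(1, 280)), Mul(-1, Add(-73, Mul(-1, Pow(1, 2)), Mul(-13, 1)))) = Add(Rational(93, 140), Mul(-1, Add(-73, Mul(-1, 1), -13))) = Add(Rational(93, 140), Mul(-1, Add(-73, -1, -13))) = Add(Rational(93, 140), Mul(-1, -87)) = Add(Rational(93, 140), 87) = Rational(12273, 140)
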